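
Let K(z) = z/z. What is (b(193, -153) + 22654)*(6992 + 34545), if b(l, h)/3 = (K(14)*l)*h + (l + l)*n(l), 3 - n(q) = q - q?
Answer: -2594359483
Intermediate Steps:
K(z) = 1
n(q) = 3 (n(q) = 3 - (q - q) = 3 - 1*0 = 3 + 0 = 3)
b(l, h) = 18*l + 3*h*l (b(l, h) = 3*((1*l)*h + (l + l)*3) = 3*(l*h + (2*l)*3) = 3*(h*l + 6*l) = 3*(6*l + h*l) = 18*l + 3*h*l)
(b(193, -153) + 22654)*(6992 + 34545) = (3*193*(6 - 153) + 22654)*(6992 + 34545) = (3*193*(-147) + 22654)*41537 = (-85113 + 22654)*41537 = -62459*41537 = -2594359483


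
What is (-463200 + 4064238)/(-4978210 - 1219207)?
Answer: -3601038/6197417 ≈ -0.58105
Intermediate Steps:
(-463200 + 4064238)/(-4978210 - 1219207) = 3601038/(-6197417) = 3601038*(-1/6197417) = -3601038/6197417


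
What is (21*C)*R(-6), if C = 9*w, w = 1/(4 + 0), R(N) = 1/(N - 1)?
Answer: -27/4 ≈ -6.7500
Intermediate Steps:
R(N) = 1/(-1 + N)
w = 1/4 ≈ 0.25000
C = 9/4 (C = 9*(1/4) = 9/4 ≈ 2.2500)
(21*C)*R(-6) = (21*(9/4))/(-1 - 6) = (189/4)/(-7) = (189/4)*(-1/7) = -27/4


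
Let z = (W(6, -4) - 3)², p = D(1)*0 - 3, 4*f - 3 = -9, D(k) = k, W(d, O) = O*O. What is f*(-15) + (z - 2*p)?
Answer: 395/2 ≈ 197.50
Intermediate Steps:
W(d, O) = O²
f = -3/2 (f = ¾ + (¼)*(-9) = ¾ - 9/4 = -3/2 ≈ -1.5000)
p = -3 (p = 1*0 - 3 = 0 - 3 = -3)
z = 169 (z = ((-4)² - 3)² = (16 - 3)² = 13² = 169)
f*(-15) + (z - 2*p) = -3/2*(-15) + (169 - 2*(-3)) = 45/2 + (169 + 6) = 45/2 + 175 = 395/2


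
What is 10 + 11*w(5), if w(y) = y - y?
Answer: 10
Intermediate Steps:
w(y) = 0
10 + 11*w(5) = 10 + 11*0 = 10 + 0 = 10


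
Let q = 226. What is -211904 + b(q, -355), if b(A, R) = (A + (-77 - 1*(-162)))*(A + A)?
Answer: -71332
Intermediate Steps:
b(A, R) = 2*A*(85 + A) (b(A, R) = (A + (-77 + 162))*(2*A) = (A + 85)*(2*A) = (85 + A)*(2*A) = 2*A*(85 + A))
-211904 + b(q, -355) = -211904 + 2*226*(85 + 226) = -211904 + 2*226*311 = -211904 + 140572 = -71332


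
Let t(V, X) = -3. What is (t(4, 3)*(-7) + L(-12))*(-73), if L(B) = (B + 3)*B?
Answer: -9417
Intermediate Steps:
L(B) = B*(3 + B) (L(B) = (3 + B)*B = B*(3 + B))
(t(4, 3)*(-7) + L(-12))*(-73) = (-3*(-7) - 12*(3 - 12))*(-73) = (21 - 12*(-9))*(-73) = (21 + 108)*(-73) = 129*(-73) = -9417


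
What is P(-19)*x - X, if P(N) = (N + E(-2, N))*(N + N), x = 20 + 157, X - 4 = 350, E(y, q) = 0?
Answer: 127440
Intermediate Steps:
X = 354 (X = 4 + 350 = 354)
x = 177
P(N) = 2*N² (P(N) = (N + 0)*(N + N) = N*(2*N) = 2*N²)
P(-19)*x - X = (2*(-19)²)*177 - 1*354 = (2*361)*177 - 354 = 722*177 - 354 = 127794 - 354 = 127440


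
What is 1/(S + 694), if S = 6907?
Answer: 1/7601 ≈ 0.00013156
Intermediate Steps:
1/(S + 694) = 1/(6907 + 694) = 1/7601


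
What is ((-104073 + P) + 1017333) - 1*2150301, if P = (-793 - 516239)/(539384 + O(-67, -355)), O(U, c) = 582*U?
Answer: -309501731511/250195 ≈ -1.2370e+6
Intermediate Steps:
P = -258516/250195 (P = (-793 - 516239)/(539384 + 582*(-67)) = -517032/(539384 - 38994) = -517032/500390 = -517032*1/500390 = -258516/250195 ≈ -1.0333)
((-104073 + P) + 1017333) - 1*2150301 = ((-104073 - 258516/250195) + 1017333) - 1*2150301 = (-26038802751/250195 + 1017333) - 2150301 = 228492827184/250195 - 2150301 = -309501731511/250195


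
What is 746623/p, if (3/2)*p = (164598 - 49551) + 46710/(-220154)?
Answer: 82186019971/8442670176 ≈ 9.7346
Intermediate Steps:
p = 8442670176/110077 (p = 2*((164598 - 49551) + 46710/(-220154))/3 = 2*(115047 + 46710*(-1/220154))/3 = 2*(115047 - 23355/110077)/3 = (2/3)*(12664005264/110077) = 8442670176/110077 ≈ 76698.)
746623/p = 746623/(8442670176/110077) = 746623*(110077/8442670176) = 82186019971/8442670176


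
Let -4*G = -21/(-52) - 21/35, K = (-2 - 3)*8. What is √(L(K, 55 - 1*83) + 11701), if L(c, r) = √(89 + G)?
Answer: √(197746900 + 65*√6019715)/130 ≈ 108.21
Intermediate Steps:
K = -40 (K = -5*8 = -40)
G = 51/1040 (G = -(-21/(-52) - 21/35)/4 = -(-21*(-1/52) - 21*1/35)/4 = -(21/52 - ⅗)/4 = -¼*(-51/260) = 51/1040 ≈ 0.049038)
L(c, r) = √6019715/260 (L(c, r) = √(89 + 51/1040) = √(92611/1040) = √6019715/260)
√(L(K, 55 - 1*83) + 11701) = √(√6019715/260 + 11701) = √(11701 + √6019715/260)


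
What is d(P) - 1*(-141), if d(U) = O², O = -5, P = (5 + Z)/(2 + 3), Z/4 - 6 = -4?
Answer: 166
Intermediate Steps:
Z = 8 (Z = 24 + 4*(-4) = 24 - 16 = 8)
P = 13/5 (P = (5 + 8)/(2 + 3) = 13/5 ≈ 2.6000)
d(U) = 25 (d(U) = (-5)² = 25)
d(P) - 1*(-141) = 25 - 1*(-141) = 25 + 141 = 166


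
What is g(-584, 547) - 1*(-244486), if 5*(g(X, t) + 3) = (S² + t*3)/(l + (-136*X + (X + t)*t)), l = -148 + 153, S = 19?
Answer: 36177372926/147975 ≈ 2.4448e+5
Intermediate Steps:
l = 5
g(X, t) = -3 + (361 + 3*t)/(5*(5 - 136*X + t*(X + t))) (g(X, t) = -3 + ((19² + t*3)/(5 + (-136*X + (X + t)*t)))/5 = -3 + ((361 + 3*t)/(5 + (-136*X + t*(X + t))))/5 = -3 + ((361 + 3*t)/(5 - 136*X + t*(X + t)))/5 = -3 + (361 + 3*t)/(5*(5 - 136*X + t*(X + t))))
g(-584, 547) - 1*(-244486) = (286 - 15*547² + 3*547 + 2040*(-584) - 15*(-584)*547)/(5*(5 + 547² - 136*(-584) - 584*547)) - 1*(-244486) = (286 - 15*299209 + 1641 - 1191360 + 4791720)/(5*(5 + 299209 + 79424 - 319448)) + 244486 = (⅕)*(286 - 4488135 + 1641 - 1191360 + 4791720)/59190 + 244486 = (⅕)*(1/59190)*(-885848) + 244486 = -442924/147975 + 244486 = 36177372926/147975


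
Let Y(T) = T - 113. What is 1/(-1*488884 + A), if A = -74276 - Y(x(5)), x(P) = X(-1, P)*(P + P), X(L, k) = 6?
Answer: -1/563107 ≈ -1.7759e-6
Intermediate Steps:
x(P) = 12*P (x(P) = 6*(P + P) = 6*(2*P) = 12*P)
Y(T) = -113 + T
A = -74223 (A = -74276 - (-113 + 12*5) = -74276 - (-113 + 60) = -74276 - 1*(-53) = -74276 + 53 = -74223)
1/(-1*488884 + A) = 1/(-1*488884 - 74223) = 1/(-488884 - 74223) = 1/(-563107) = -1/563107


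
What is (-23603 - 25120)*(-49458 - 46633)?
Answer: 4681841793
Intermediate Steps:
(-23603 - 25120)*(-49458 - 46633) = -48723*(-96091) = 4681841793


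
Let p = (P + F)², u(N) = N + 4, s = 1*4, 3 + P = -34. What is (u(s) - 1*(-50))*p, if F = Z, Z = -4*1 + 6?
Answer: 71050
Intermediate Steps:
P = -37 (P = -3 - 34 = -37)
Z = 2 (Z = -4 + 6 = 2)
s = 4
u(N) = 4 + N
F = 2
p = 1225 (p = (-37 + 2)² = (-35)² = 1225)
(u(s) - 1*(-50))*p = ((4 + 4) - 1*(-50))*1225 = (8 + 50)*1225 = 58*1225 = 71050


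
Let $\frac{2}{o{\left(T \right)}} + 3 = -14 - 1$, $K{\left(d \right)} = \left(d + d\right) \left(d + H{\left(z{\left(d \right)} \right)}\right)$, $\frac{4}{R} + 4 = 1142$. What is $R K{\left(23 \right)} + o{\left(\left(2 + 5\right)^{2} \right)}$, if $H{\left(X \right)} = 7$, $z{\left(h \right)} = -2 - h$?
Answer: $\frac{24271}{5121} \approx 4.7395$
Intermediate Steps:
$R = \frac{2}{569}$ ($R = \frac{4}{-4 + 1142} = \frac{4}{1138} = 4 \cdot \frac{1}{1138} = \frac{2}{569} \approx 0.0035149$)
$K{\left(d \right)} = 2 d \left(7 + d\right)$ ($K{\left(d \right)} = \left(d + d\right) \left(d + 7\right) = 2 d \left(7 + d\right)$)
$o{\left(T \right)} = - \frac{1}{9}$ ($o{\left(T \right)} = \frac{2}{-3 - 15} = \frac{2}{-18} = 2 \left(- \frac{1}{18}\right) = - \frac{1}{9}$)
$R K{\left(23 \right)} + o{\left(\left(2 + 5\right)^{2} \right)} = \frac{2 \cdot 2 \cdot 23 \left(7 + 23\right)}{569} - \frac{1}{9} = \frac{2 \cdot 2 \cdot 23 \cdot 30}{569} - \frac{1}{9} = \frac{2}{569} \cdot 1380 - \frac{1}{9} = \frac{2760}{569} - \frac{1}{9} = \frac{24271}{5121}$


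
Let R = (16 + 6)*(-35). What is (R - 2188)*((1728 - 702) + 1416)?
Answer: -7223436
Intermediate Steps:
R = -770 (R = 22*(-35) = -770)
(R - 2188)*((1728 - 702) + 1416) = (-770 - 2188)*((1728 - 702) + 1416) = -2958*(1026 + 1416) = -2958*2442 = -7223436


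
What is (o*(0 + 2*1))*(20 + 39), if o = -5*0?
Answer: 0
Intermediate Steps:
o = 0
(o*(0 + 2*1))*(20 + 39) = (0*(0 + 2*1))*(20 + 39) = (0*(0 + 2))*59 = (0*2)*59 = 0*59 = 0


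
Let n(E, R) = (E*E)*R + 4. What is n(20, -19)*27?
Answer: -205092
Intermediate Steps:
n(E, R) = 4 + R*E² (n(E, R) = E²*R + 4 = R*E² + 4 = 4 + R*E²)
n(20, -19)*27 = (4 - 19*20²)*27 = (4 - 19*400)*27 = (4 - 7600)*27 = -7596*27 = -205092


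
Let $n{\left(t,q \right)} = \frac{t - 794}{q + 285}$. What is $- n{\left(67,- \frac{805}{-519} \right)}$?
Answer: $\frac{377313}{148720} \approx 2.5371$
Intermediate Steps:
$n{\left(t,q \right)} = \frac{-794 + t}{285 + q}$
$- n{\left(67,- \frac{805}{-519} \right)} = - \frac{-794 + 67}{285 - \frac{805}{-519}} = - \frac{-727}{285 - - \frac{805}{519}} = - \frac{-727}{285 + \frac{805}{519}} = - \frac{-727}{\frac{148720}{519}} = - \frac{519 \left(-727\right)}{148720} = \left(-1\right) \left(- \frac{377313}{148720}\right) = \frac{377313}{148720}$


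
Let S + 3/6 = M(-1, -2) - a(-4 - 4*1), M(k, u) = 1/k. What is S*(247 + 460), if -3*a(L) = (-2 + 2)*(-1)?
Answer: -2121/2 ≈ -1060.5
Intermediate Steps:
a(L) = 0 (a(L) = -(-2 + 2)*(-1)/3 = -0*(-1) = -⅓*0 = 0)
S = -3/2 (S = -½ + (1/(-1) - 1*0) = -½ + (-1 + 0) = -½ - 1 = -3/2 ≈ -1.5000)
S*(247 + 460) = -3*(247 + 460)/2 = -3/2*707 = -2121/2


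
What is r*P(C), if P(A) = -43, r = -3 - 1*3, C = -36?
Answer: 258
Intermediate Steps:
r = -6 (r = -3 - 3 = -6)
r*P(C) = -6*(-43) = 258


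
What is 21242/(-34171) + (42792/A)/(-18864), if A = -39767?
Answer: -663897335711/1068078231402 ≈ -0.62158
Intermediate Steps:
21242/(-34171) + (42792/A)/(-18864) = 21242/(-34171) + (42792/(-39767))/(-18864) = 21242*(-1/34171) + (42792*(-1/39767))*(-1/18864) = -21242/34171 - 42792/39767*(-1/18864) = -21242/34171 + 1783/31256862 = -663897335711/1068078231402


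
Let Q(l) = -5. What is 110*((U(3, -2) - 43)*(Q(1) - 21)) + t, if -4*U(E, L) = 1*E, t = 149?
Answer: 125274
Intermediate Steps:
U(E, L) = -E/4
110*((U(3, -2) - 43)*(Q(1) - 21)) + t = 110*((-1/4*3 - 43)*(-5 - 21)) + 149 = 110*((-3/4 - 43)*(-26)) + 149 = 110*(-175/4*(-26)) + 149 = 110*(2275/2) + 149 = 125125 + 149 = 125274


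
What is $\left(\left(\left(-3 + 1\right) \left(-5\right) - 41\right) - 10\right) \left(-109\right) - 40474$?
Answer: $-36005$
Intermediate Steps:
$\left(\left(\left(-3 + 1\right) \left(-5\right) - 41\right) - 10\right) \left(-109\right) - 40474 = \left(\left(\left(-2\right) \left(-5\right) - 41\right) - 10\right) \left(-109\right) - 40474 = \left(\left(10 - 41\right) - 10\right) \left(-109\right) - 40474 = \left(-31 - 10\right) \left(-109\right) - 40474 = \left(-41\right) \left(-109\right) - 40474 = 4469 - 40474 = -36005$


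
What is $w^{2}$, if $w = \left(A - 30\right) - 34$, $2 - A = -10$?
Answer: $2704$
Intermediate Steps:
$A = 12$ ($A = 2 - -10 = 2 + 10 = 12$)
$w = -52$ ($w = \left(12 - 30\right) - 34 = -18 - 34 = -52$)
$w^{2} = \left(-52\right)^{2} = 2704$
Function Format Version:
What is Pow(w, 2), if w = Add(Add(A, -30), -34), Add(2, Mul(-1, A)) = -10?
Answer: 2704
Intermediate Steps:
A = 12 (A = Add(2, Mul(-1, -10)) = Add(2, 10) = 12)
w = -52 (w = Add(Add(12, -30), -34) = Add(-18, -34) = -52)
Pow(w, 2) = Pow(-52, 2) = 2704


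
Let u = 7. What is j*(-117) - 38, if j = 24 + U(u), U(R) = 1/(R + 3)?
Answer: -28577/10 ≈ -2857.7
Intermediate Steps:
U(R) = 1/(3 + R)
j = 241/10 (j = 24 + 1/(3 + 7) = 24 + 1/10 = 24 + ⅒ = 241/10 ≈ 24.100)
j*(-117) - 38 = (241/10)*(-117) - 38 = -28197/10 - 38 = -28577/10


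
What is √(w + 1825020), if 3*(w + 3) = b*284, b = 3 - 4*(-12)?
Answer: √1829845 ≈ 1352.7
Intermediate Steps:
b = 51 (b = 3 + 48 = 51)
w = 4825 (w = -3 + (51*284)/3 = -3 + (⅓)*14484 = -3 + 4828 = 4825)
√(w + 1825020) = √(4825 + 1825020) = √1829845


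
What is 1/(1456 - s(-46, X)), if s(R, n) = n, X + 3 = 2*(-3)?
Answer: 1/1465 ≈ 0.00068259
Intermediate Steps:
X = -9 (X = -3 + 2*(-3) = -3 - 6 = -9)
1/(1456 - s(-46, X)) = 1/(1456 - 1*(-9)) = 1/(1456 + 9) = 1/1465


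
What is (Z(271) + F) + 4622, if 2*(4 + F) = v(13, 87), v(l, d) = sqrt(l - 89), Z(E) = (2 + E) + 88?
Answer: 4979 + I*sqrt(19) ≈ 4979.0 + 4.3589*I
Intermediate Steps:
Z(E) = 90 + E
v(l, d) = sqrt(-89 + l)
F = -4 + I*sqrt(19) (F = -4 + sqrt(-89 + 13)/2 = -4 + sqrt(-76)/2 = -4 + (2*I*sqrt(19))/2 = -4 + I*sqrt(19) ≈ -4.0 + 4.3589*I)
(Z(271) + F) + 4622 = ((90 + 271) + (-4 + I*sqrt(19))) + 4622 = (361 + (-4 + I*sqrt(19))) + 4622 = (357 + I*sqrt(19)) + 4622 = 4979 + I*sqrt(19)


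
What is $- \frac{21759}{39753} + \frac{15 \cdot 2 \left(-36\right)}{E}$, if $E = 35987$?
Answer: $- \frac{39332113}{68123391} \approx -0.57737$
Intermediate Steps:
$- \frac{21759}{39753} + \frac{15 \cdot 2 \left(-36\right)}{E} = - \frac{21759}{39753} + \frac{15 \cdot 2 \left(-36\right)}{35987} = \left(-21759\right) \frac{1}{39753} + 30 \left(-36\right) \frac{1}{35987} = - \frac{7253}{13251} - \frac{1080}{35987} = - \frac{39332113}{68123391}$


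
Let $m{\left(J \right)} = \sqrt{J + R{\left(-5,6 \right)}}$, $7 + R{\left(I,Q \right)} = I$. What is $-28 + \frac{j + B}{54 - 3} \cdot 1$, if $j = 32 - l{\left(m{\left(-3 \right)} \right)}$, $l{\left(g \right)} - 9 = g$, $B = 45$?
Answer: $- \frac{80}{3} - \frac{i \sqrt{15}}{51} \approx -26.667 - 0.075941 i$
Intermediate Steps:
$R{\left(I,Q \right)} = -7 + I$
$m{\left(J \right)} = \sqrt{-12 + J}$ ($m{\left(J \right)} = \sqrt{J - 12} = \sqrt{-12 + J}$)
$l{\left(g \right)} = 9 + g$
$j = 23 - i \sqrt{15}$ ($j = 32 - \left(9 + \sqrt{-12 - 3}\right) = 32 - \left(9 + \sqrt{-15}\right) = 32 - \left(9 + i \sqrt{15}\right) = 23 - i \sqrt{15} \approx 23.0 - 3.873 i$)
$-28 + \frac{j + B}{54 - 3} \cdot 1 = -28 + \frac{\left(23 - i \sqrt{15}\right) + 45}{54 - 3} \cdot 1 = -28 + \frac{68 - i \sqrt{15}}{51} \cdot 1 = -28 + \left(68 - i \sqrt{15}\right) \frac{1}{51} \cdot 1 = -28 + \left(\frac{4}{3} - \frac{i \sqrt{15}}{51}\right) 1 = -28 + \left(\frac{4}{3} - \frac{i \sqrt{15}}{51}\right) = - \frac{80}{3} - \frac{i \sqrt{15}}{51}$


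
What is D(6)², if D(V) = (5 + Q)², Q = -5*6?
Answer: 390625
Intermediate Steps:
Q = -30
D(V) = 625 (D(V) = (5 - 30)² = (-25)² = 625)
D(6)² = 625² = 390625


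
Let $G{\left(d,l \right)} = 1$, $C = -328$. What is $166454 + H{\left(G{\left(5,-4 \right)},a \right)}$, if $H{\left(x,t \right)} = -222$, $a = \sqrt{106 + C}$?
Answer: $166232$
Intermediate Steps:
$a = i \sqrt{222}$ ($a = \sqrt{106 - 328} = \sqrt{-222} = i \sqrt{222} \approx 14.9 i$)
$166454 + H{\left(G{\left(5,-4 \right)},a \right)} = 166454 - 222 = 166232$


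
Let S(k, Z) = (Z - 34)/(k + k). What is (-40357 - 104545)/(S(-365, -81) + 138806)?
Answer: -21155692/20265699 ≈ -1.0439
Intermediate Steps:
S(k, Z) = (-34 + Z)/(2*k) (S(k, Z) = (-34 + Z)/((2*k)) = (-34 + Z)*(1/(2*k)) = (-34 + Z)/(2*k))
(-40357 - 104545)/(S(-365, -81) + 138806) = (-40357 - 104545)/((1/2)*(-34 - 81)/(-365) + 138806) = -144902/((1/2)*(-1/365)*(-115) + 138806) = -144902/(23/146 + 138806) = -144902/20265699/146 = -144902*146/20265699 = -21155692/20265699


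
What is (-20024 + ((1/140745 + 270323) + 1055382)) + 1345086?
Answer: 373082201416/140745 ≈ 2.6508e+6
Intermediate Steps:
(-20024 + ((1/140745 + 270323) + 1055382)) + 1345086 = (-20024 + (38046610636/140745 + 1055382)) + 1345086 = (-20024 + 186586350226/140745) + 1345086 = 183768072346/140745 + 1345086 = 373082201416/140745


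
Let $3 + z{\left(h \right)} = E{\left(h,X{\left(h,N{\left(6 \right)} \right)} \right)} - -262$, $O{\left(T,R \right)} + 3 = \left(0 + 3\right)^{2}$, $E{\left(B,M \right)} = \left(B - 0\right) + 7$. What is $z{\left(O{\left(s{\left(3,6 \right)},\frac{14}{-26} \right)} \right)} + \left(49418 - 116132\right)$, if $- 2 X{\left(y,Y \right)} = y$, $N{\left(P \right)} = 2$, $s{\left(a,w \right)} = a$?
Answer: $-66442$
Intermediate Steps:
$X{\left(y,Y \right)} = - \frac{y}{2}$
$E{\left(B,M \right)} = 7 + B$ ($E{\left(B,M \right)} = \left(B + 0\right) + 7 = B + 7 = 7 + B$)
$O{\left(T,R \right)} = 6$ ($O{\left(T,R \right)} = -3 + \left(0 + 3\right)^{2} = -3 + 3^{2} = -3 + 9 = 6$)
$z{\left(h \right)} = 266 + h$ ($z{\left(h \right)} = -3 + \left(\left(7 + h\right) - -262\right) = -3 + \left(\left(7 + h\right) + 262\right) = -3 + \left(269 + h\right) = 266 + h$)
$z{\left(O{\left(s{\left(3,6 \right)},\frac{14}{-26} \right)} \right)} + \left(49418 - 116132\right) = \left(266 + 6\right) + \left(49418 - 116132\right) = 272 - 66714 = -66442$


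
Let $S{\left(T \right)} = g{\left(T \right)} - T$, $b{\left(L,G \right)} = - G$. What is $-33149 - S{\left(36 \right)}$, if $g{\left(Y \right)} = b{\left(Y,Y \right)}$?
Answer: $-33077$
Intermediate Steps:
$g{\left(Y \right)} = - Y$
$S{\left(T \right)} = - 2 T$ ($S{\left(T \right)} = - T - T = - 2 T$)
$-33149 - S{\left(36 \right)} = -33149 - \left(-2\right) 36 = -33149 - -72 = -33149 + 72 = -33077$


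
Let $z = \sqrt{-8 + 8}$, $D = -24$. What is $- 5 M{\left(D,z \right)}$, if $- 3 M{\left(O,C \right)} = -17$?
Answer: $- \frac{85}{3} \approx -28.333$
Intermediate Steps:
$z = 0$ ($z = \sqrt{0} = 0$)
$M{\left(O,C \right)} = \frac{17}{3}$ ($M{\left(O,C \right)} = \left(- \frac{1}{3}\right) \left(-17\right) = \frac{17}{3}$)
$- 5 M{\left(D,z \right)} = \left(-5\right) \frac{17}{3} = - \frac{85}{3}$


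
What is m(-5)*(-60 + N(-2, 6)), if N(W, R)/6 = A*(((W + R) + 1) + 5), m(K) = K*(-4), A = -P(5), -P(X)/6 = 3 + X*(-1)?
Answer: -15600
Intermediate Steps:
P(X) = -18 + 6*X (P(X) = -6*(3 + X*(-1)) = -6*(3 - X) = -18 + 6*X)
A = -12 (A = -(-18 + 6*5) = -(-18 + 30) = -1*12 = -12)
m(K) = -4*K
N(W, R) = -432 - 72*R - 72*W (N(W, R) = 6*(-12*(((W + R) + 1) + 5)) = 6*(-12*(((R + W) + 1) + 5)) = 6*(-12*((1 + R + W) + 5)) = 6*(-12*(6 + R + W)) = 6*(-72 - 12*R - 12*W) = -432 - 72*R - 72*W)
m(-5)*(-60 + N(-2, 6)) = (-4*(-5))*(-60 + (-432 - 72*6 - 72*(-2))) = 20*(-60 + (-432 - 432 + 144)) = 20*(-60 - 720) = 20*(-780) = -15600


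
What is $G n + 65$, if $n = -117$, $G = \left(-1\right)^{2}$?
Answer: $-52$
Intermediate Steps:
$G = 1$
$G n + 65 = 1 \left(-117\right) + 65 = -117 + 65 = -52$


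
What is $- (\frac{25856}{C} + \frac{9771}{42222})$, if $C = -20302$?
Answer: $\frac{148886865}{142865174} \approx 1.0421$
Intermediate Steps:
$- (\frac{25856}{C} + \frac{9771}{42222}) = - (\frac{25856}{-20302} + \frac{9771}{42222}) = - (25856 \left(- \frac{1}{20302}\right) + 9771 \cdot \frac{1}{42222}) = - (- \frac{12928}{10151} + \frac{3257}{14074}) = \left(-1\right) \left(- \frac{148886865}{142865174}\right) = \frac{148886865}{142865174}$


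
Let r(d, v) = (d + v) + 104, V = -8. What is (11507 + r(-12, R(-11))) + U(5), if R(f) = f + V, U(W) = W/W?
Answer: 11581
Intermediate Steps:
U(W) = 1
R(f) = -8 + f (R(f) = f - 8 = -8 + f)
r(d, v) = 104 + d + v
(11507 + r(-12, R(-11))) + U(5) = (11507 + (104 - 12 + (-8 - 11))) + 1 = (11507 + (104 - 12 - 19)) + 1 = (11507 + 73) + 1 = 11580 + 1 = 11581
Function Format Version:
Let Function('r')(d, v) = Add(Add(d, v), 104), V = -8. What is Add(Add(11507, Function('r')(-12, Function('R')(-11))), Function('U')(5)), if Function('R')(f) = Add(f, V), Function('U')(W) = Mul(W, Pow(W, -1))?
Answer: 11581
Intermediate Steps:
Function('U')(W) = 1
Function('R')(f) = Add(-8, f) (Function('R')(f) = Add(f, -8) = Add(-8, f))
Function('r')(d, v) = Add(104, d, v)
Add(Add(11507, Function('r')(-12, Function('R')(-11))), Function('U')(5)) = Add(Add(11507, Add(104, -12, Add(-8, -11))), 1) = Add(Add(11507, Add(104, -12, -19)), 1) = Add(Add(11507, 73), 1) = Add(11580, 1) = 11581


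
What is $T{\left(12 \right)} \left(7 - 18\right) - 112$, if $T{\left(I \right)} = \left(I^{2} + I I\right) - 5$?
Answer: $-3225$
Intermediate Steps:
$T{\left(I \right)} = -5 + 2 I^{2}$ ($T{\left(I \right)} = \left(I^{2} + I^{2}\right) - 5 = 2 I^{2} - 5 = -5 + 2 I^{2}$)
$T{\left(12 \right)} \left(7 - 18\right) - 112 = \left(-5 + 2 \cdot 12^{2}\right) \left(7 - 18\right) - 112 = \left(-5 + 2 \cdot 144\right) \left(7 - 18\right) - 112 = \left(-5 + 288\right) \left(-11\right) - 112 = 283 \left(-11\right) - 112 = -3113 - 112 = -3225$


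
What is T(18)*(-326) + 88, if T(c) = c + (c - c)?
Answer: -5780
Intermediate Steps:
T(c) = c (T(c) = c + 0 = c)
T(18)*(-326) + 88 = 18*(-326) + 88 = -5868 + 88 = -5780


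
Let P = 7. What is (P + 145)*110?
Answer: 16720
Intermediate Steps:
(P + 145)*110 = (7 + 145)*110 = 152*110 = 16720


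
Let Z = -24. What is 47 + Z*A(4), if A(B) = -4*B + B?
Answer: 335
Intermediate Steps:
A(B) = -3*B
47 + Z*A(4) = 47 - (-72)*4 = 47 - 24*(-12) = 47 + 288 = 335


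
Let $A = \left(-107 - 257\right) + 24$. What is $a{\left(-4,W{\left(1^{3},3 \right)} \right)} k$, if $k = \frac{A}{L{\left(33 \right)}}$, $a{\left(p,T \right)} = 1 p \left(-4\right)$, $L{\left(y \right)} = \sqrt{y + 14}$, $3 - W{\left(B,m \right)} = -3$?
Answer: $- \frac{5440 \sqrt{47}}{47} \approx -793.51$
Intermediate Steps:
$W{\left(B,m \right)} = 6$ ($W{\left(B,m \right)} = 3 - -3 = 3 + 3 = 6$)
$L{\left(y \right)} = \sqrt{14 + y}$
$a{\left(p,T \right)} = - 4 p$ ($a{\left(p,T \right)} = p \left(-4\right) = - 4 p$)
$A = -340$ ($A = -364 + 24 = -340$)
$k = - \frac{340 \sqrt{47}}{47}$ ($k = - \frac{340}{\sqrt{14 + 33}} = - \frac{340}{\sqrt{47}} = - 340 \frac{\sqrt{47}}{47} = - \frac{340 \sqrt{47}}{47} \approx -49.594$)
$a{\left(-4,W{\left(1^{3},3 \right)} \right)} k = \left(-4\right) \left(-4\right) \left(- \frac{340 \sqrt{47}}{47}\right) = 16 \left(- \frac{340 \sqrt{47}}{47}\right) = - \frac{5440 \sqrt{47}}{47}$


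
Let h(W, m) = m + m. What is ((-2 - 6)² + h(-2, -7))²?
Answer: 2500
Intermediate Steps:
h(W, m) = 2*m
((-2 - 6)² + h(-2, -7))² = ((-2 - 6)² + 2*(-7))² = ((-8)² - 14)² = (64 - 14)² = 50² = 2500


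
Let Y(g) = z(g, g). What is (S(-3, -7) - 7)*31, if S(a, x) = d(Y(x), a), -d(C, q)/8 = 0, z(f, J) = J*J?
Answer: -217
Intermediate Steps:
z(f, J) = J**2
Y(g) = g**2
d(C, q) = 0 (d(C, q) = -8*0 = 0)
S(a, x) = 0
(S(-3, -7) - 7)*31 = (0 - 7)*31 = -7*31 = -217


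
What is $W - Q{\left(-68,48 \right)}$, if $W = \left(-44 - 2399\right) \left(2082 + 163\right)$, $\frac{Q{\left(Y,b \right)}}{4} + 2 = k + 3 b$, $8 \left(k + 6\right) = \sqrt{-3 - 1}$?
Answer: $-5485079 - i \approx -5.4851 \cdot 10^{6} - 1.0 i$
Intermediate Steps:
$k = -6 + \frac{i}{4}$ ($k = -6 + \frac{\sqrt{-3 - 1}}{8} = -6 + \frac{\sqrt{-4}}{8} = -6 + \frac{2 i}{8} = -6 + \frac{i}{4} \approx -6.0 + 0.25 i$)
$Q{\left(Y,b \right)} = -32 + i + 12 b$ ($Q{\left(Y,b \right)} = -8 + 4 \left(\left(-6 + \frac{i}{4}\right) + 3 b\right) = -8 + 4 \left(-6 + 3 b + \frac{i}{4}\right) = -8 + \left(-24 + i + 12 b\right) = -32 + i + 12 b$)
$W = -5484535$ ($W = \left(-2443\right) 2245 = -5484535$)
$W - Q{\left(-68,48 \right)} = -5484535 - \left(-32 + i + 12 \cdot 48\right) = -5484535 - \left(-32 + i + 576\right) = -5484535 - \left(544 + i\right) = -5485079 - i$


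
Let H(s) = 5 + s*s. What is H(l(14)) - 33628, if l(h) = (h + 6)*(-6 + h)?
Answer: -8023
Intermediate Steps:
l(h) = (-6 + h)*(6 + h) (l(h) = (6 + h)*(-6 + h) = (-6 + h)*(6 + h))
H(s) = 5 + s²
H(l(14)) - 33628 = (5 + (-36 + 14²)²) - 33628 = (5 + (-36 + 196)²) - 33628 = (5 + 160²) - 33628 = (5 + 25600) - 33628 = 25605 - 33628 = -8023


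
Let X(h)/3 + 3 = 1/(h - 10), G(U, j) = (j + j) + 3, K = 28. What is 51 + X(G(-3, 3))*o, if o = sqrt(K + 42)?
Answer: 51 - 12*sqrt(70) ≈ -49.399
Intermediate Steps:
G(U, j) = 3 + 2*j (G(U, j) = 2*j + 3 = 3 + 2*j)
o = sqrt(70) (o = sqrt(28 + 42) = sqrt(70) ≈ 8.3666)
X(h) = -9 + 3/(-10 + h) (X(h) = -9 + 3/(h - 10) = -9 + 3/(-10 + h))
51 + X(G(-3, 3))*o = 51 + (3*(31 - 3*(3 + 2*3))/(-10 + (3 + 2*3)))*sqrt(70) = 51 + (3*(31 - 3*(3 + 6))/(-10 + (3 + 6)))*sqrt(70) = 51 + (3*(31 - 3*9)/(-10 + 9))*sqrt(70) = 51 + (3*(31 - 27)/(-1))*sqrt(70) = 51 + (3*(-1)*4)*sqrt(70) = 51 - 12*sqrt(70)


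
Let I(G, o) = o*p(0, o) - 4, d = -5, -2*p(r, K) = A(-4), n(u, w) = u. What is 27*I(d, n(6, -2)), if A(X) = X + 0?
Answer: 216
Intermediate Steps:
A(X) = X
p(r, K) = 2 (p(r, K) = -½*(-4) = 2)
I(G, o) = -4 + 2*o (I(G, o) = o*2 - 4 = 2*o - 4 = -4 + 2*o)
27*I(d, n(6, -2)) = 27*(-4 + 2*6) = 27*(-4 + 12) = 27*8 = 216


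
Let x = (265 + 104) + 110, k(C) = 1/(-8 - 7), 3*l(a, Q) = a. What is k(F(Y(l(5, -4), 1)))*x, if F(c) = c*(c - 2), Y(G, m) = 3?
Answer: -479/15 ≈ -31.933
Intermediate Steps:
l(a, Q) = a/3
F(c) = c*(-2 + c)
k(C) = -1/15 (k(C) = 1/(-15) = -1/15)
x = 479 (x = 369 + 110 = 479)
k(F(Y(l(5, -4), 1)))*x = -1/15*479 = -479/15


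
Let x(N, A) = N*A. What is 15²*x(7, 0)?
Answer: 0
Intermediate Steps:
x(N, A) = A*N
15²*x(7, 0) = 15²*(0*7) = 225*0 = 0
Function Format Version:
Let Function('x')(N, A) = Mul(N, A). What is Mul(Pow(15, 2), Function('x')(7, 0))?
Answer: 0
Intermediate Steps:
Function('x')(N, A) = Mul(A, N)
Mul(Pow(15, 2), Function('x')(7, 0)) = Mul(Pow(15, 2), Mul(0, 7)) = Mul(225, 0) = 0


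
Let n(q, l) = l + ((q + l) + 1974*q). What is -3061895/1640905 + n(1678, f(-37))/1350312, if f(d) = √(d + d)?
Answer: 130352765401/221573371236 + I*√74/675156 ≈ 0.58831 + 1.2741e-5*I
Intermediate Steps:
f(d) = √2*√d (f(d) = √(2*d) = √2*√d)
n(q, l) = 2*l + 1975*q (n(q, l) = l + ((l + q) + 1974*q) = l + (l + 1975*q) = 2*l + 1975*q)
-3061895/1640905 + n(1678, f(-37))/1350312 = -3061895/1640905 + (2*(√2*√(-37)) + 1975*1678)/1350312 = -3061895*1/1640905 + (2*(√2*(I*√37)) + 3314050)*(1/1350312) = -612379/328181 + (2*(I*√74) + 3314050)*(1/1350312) = -612379/328181 + (2*I*√74 + 3314050)*(1/1350312) = -612379/328181 + (3314050 + 2*I*√74)*(1/1350312) = -612379/328181 + (1657025/675156 + I*√74/675156) = 130352765401/221573371236 + I*√74/675156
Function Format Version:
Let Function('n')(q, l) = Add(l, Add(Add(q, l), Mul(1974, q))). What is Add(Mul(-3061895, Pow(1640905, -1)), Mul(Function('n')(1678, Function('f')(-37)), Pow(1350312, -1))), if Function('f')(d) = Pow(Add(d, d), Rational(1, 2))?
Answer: Add(Rational(130352765401, 221573371236), Mul(Rational(1, 675156), I, Pow(74, Rational(1, 2)))) ≈ Add(0.58831, Mul(1.2741e-5, I))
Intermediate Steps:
Function('f')(d) = Mul(Pow(2, Rational(1, 2)), Pow(d, Rational(1, 2))) (Function('f')(d) = Pow(Mul(2, d), Rational(1, 2)) = Mul(Pow(2, Rational(1, 2)), Pow(d, Rational(1, 2))))
Function('n')(q, l) = Add(Mul(2, l), Mul(1975, q)) (Function('n')(q, l) = Add(l, Add(Add(l, q), Mul(1974, q))) = Add(l, Add(l, Mul(1975, q))) = Add(Mul(2, l), Mul(1975, q)))
Add(Mul(-3061895, Pow(1640905, -1)), Mul(Function('n')(1678, Function('f')(-37)), Pow(1350312, -1))) = Add(Mul(-3061895, Pow(1640905, -1)), Mul(Add(Mul(2, Mul(Pow(2, Rational(1, 2)), Pow(-37, Rational(1, 2)))), Mul(1975, 1678)), Pow(1350312, -1))) = Add(Mul(-3061895, Rational(1, 1640905)), Mul(Add(Mul(2, Mul(Pow(2, Rational(1, 2)), Mul(I, Pow(37, Rational(1, 2))))), 3314050), Rational(1, 1350312))) = Add(Rational(-612379, 328181), Mul(Add(Mul(2, Mul(I, Pow(74, Rational(1, 2)))), 3314050), Rational(1, 1350312))) = Add(Rational(-612379, 328181), Mul(Add(Mul(2, I, Pow(74, Rational(1, 2))), 3314050), Rational(1, 1350312))) = Add(Rational(-612379, 328181), Mul(Add(3314050, Mul(2, I, Pow(74, Rational(1, 2)))), Rational(1, 1350312))) = Add(Rational(-612379, 328181), Add(Rational(1657025, 675156), Mul(Rational(1, 675156), I, Pow(74, Rational(1, 2))))) = Add(Rational(130352765401, 221573371236), Mul(Rational(1, 675156), I, Pow(74, Rational(1, 2))))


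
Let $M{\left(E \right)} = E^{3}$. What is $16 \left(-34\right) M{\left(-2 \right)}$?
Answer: $4352$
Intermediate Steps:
$16 \left(-34\right) M{\left(-2 \right)} = 16 \left(-34\right) \left(-2\right)^{3} = \left(-544\right) \left(-8\right) = 4352$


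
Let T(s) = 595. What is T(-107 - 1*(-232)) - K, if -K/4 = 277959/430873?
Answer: 257481271/430873 ≈ 597.58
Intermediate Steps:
K = -1111836/430873 ≈ -2.5804
T(-107 - 1*(-232)) - K = 595 - 1*(-1111836/430873) = 595 + 1111836/430873 = 257481271/430873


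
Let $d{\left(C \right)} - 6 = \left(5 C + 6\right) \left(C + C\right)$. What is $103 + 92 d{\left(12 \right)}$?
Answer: $146383$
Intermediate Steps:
$d{\left(C \right)} = 6 + 2 C \left(6 + 5 C\right)$ ($d{\left(C \right)} = 6 + \left(5 C + 6\right) \left(C + C\right) = 6 + \left(6 + 5 C\right) 2 C = 6 + 2 C \left(6 + 5 C\right)$)
$103 + 92 d{\left(12 \right)} = 103 + 92 \left(6 + 10 \cdot 12^{2} + 12 \cdot 12\right) = 103 + 92 \left(6 + 10 \cdot 144 + 144\right) = 103 + 92 \left(6 + 1440 + 144\right) = 103 + 92 \cdot 1590 = 103 + 146280 = 146383$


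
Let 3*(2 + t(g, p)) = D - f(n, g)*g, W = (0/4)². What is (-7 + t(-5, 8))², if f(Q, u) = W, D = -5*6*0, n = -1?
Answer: 81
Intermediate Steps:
D = 0 (D = -30*0 = 0)
W = 0 (W = (0*(¼))² = 0² = 0)
f(Q, u) = 0
t(g, p) = -2 (t(g, p) = -2 + (0 - 0*g)/3 = -2 + (0 - 1*0)/3 = -2 + (0 + 0)/3 = -2 + (⅓)*0 = -2 + 0 = -2)
(-7 + t(-5, 8))² = (-7 - 2)² = (-9)² = 81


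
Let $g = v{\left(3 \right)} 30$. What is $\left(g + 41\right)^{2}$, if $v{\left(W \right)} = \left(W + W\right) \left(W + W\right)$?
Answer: $1256641$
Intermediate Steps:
$v{\left(W \right)} = 4 W^{2}$ ($v{\left(W \right)} = 2 W 2 W = 4 W^{2}$)
$g = 1080$ ($g = 4 \cdot 3^{2} \cdot 30 = 4 \cdot 9 \cdot 30 = 36 \cdot 30 = 1080$)
$\left(g + 41\right)^{2} = \left(1080 + 41\right)^{2} = 1121^{2} = 1256641$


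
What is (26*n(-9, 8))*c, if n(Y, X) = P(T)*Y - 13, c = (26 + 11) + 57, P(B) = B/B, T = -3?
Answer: -53768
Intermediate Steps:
P(B) = 1
c = 94 (c = 37 + 57 = 94)
n(Y, X) = -13 + Y (n(Y, X) = 1*Y - 13 = Y - 13 = -13 + Y)
(26*n(-9, 8))*c = (26*(-13 - 9))*94 = (26*(-22))*94 = -572*94 = -53768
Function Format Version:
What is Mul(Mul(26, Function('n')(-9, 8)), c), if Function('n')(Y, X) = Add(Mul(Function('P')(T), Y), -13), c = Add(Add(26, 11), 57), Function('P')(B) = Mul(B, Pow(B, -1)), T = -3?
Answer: -53768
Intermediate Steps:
Function('P')(B) = 1
c = 94 (c = Add(37, 57) = 94)
Function('n')(Y, X) = Add(-13, Y) (Function('n')(Y, X) = Add(Mul(1, Y), -13) = Add(Y, -13) = Add(-13, Y))
Mul(Mul(26, Function('n')(-9, 8)), c) = Mul(Mul(26, Add(-13, -9)), 94) = Mul(Mul(26, -22), 94) = Mul(-572, 94) = -53768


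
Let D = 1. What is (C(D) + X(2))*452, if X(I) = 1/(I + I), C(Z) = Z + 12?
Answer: 5989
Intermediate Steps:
C(Z) = 12 + Z
X(I) = 1/(2*I)
(C(D) + X(2))*452 = ((12 + 1) + (½)/2)*452 = (13 + (½)*(½))*452 = (13 + ¼)*452 = (53/4)*452 = 5989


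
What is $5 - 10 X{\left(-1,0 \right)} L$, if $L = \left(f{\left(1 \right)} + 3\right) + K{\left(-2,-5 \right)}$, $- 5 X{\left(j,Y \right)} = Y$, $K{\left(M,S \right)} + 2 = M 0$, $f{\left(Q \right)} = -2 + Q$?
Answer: $5$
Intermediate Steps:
$K{\left(M,S \right)} = -2$ ($K{\left(M,S \right)} = -2 + M 0 = -2 + 0 = -2$)
$X{\left(j,Y \right)} = - \frac{Y}{5}$
$L = 0$ ($L = \left(\left(-2 + 1\right) + 3\right) - 2 = \left(-1 + 3\right) - 2 = 2 - 2 = 0$)
$5 - 10 X{\left(-1,0 \right)} L = 5 - 10 \left(- \frac{1}{5}\right) 0 \cdot 0 = 5 - 10 \cdot 0 \cdot 0 = 5 - 0 = 5 + 0 = 5$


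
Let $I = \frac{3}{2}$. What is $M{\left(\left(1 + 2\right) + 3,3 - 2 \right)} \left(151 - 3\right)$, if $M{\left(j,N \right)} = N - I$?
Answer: $-74$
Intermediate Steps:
$I = \frac{3}{2}$ ($I = 3 \cdot \frac{1}{2} = \frac{3}{2} \approx 1.5$)
$M{\left(j,N \right)} = - \frac{3}{2} + N$ ($M{\left(j,N \right)} = N - \frac{3}{2} = - \frac{3}{2} + N$)
$M{\left(\left(1 + 2\right) + 3,3 - 2 \right)} \left(151 - 3\right) = \left(- \frac{3}{2} + \left(3 - 2\right)\right) \left(151 - 3\right) = \left(- \frac{3}{2} + \left(3 - 2\right)\right) 148 = \left(- \frac{3}{2} + 1\right) 148 = \left(- \frac{1}{2}\right) 148 = -74$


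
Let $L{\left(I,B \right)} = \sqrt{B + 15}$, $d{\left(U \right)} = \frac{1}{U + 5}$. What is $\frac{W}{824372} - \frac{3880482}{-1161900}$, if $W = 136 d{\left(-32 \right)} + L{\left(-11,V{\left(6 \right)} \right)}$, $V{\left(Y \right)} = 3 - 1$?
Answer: $\frac{1199608070539}{359189185050} + \frac{\sqrt{17}}{824372} \approx 3.3398$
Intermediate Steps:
$V{\left(Y \right)} = 2$
$d{\left(U \right)} = \frac{1}{5 + U}$
$L{\left(I,B \right)} = \sqrt{15 + B}$
$W = - \frac{136}{27} + \sqrt{17}$ ($W = \frac{136}{5 - 32} + \sqrt{15 + 2} = \frac{136}{-27} + \sqrt{17} = 136 \left(- \frac{1}{27}\right) + \sqrt{17} = - \frac{136}{27} + \sqrt{17} \approx -0.91393$)
$\frac{W}{824372} - \frac{3880482}{-1161900} = \frac{- \frac{136}{27} + \sqrt{17}}{824372} - \frac{3880482}{-1161900} = \left(- \frac{136}{27} + \sqrt{17}\right) \frac{1}{824372} - - \frac{646747}{193650} = \left(- \frac{34}{5564511} + \frac{\sqrt{17}}{824372}\right) + \frac{646747}{193650} = \frac{1199608070539}{359189185050} + \frac{\sqrt{17}}{824372}$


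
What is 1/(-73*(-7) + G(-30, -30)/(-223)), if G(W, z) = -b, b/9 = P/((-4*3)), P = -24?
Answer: 223/113971 ≈ 0.0019566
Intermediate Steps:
b = 18 (b = 9*(-24/((-4*3))) = 9*(-24/(-12)) = 9*(-24*(-1/12)) = 9*2 = 18)
G(W, z) = -18 (G(W, z) = -1*18 = -18)
1/(-73*(-7) + G(-30, -30)/(-223)) = 1/(-73*(-7) - 18/(-223)) = 1/(511 - 18*(-1/223)) = 1/(511 + 18/223) = 1/(113971/223) = 223/113971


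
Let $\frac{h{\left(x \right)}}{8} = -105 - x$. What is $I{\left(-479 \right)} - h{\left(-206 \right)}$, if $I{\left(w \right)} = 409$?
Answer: $-399$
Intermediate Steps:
$h{\left(x \right)} = -840 - 8 x$ ($h{\left(x \right)} = 8 \left(-105 - x\right) = -840 - 8 x$)
$I{\left(-479 \right)} - h{\left(-206 \right)} = 409 - \left(-840 - -1648\right) = 409 - \left(-840 + 1648\right) = 409 - 808 = -399$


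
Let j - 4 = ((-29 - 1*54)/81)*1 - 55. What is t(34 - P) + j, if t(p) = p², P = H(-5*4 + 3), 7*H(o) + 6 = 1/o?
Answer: 1334675827/1147041 ≈ 1163.6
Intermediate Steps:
H(o) = -6/7 + 1/(7*o)
P = -103/119 (P = (1 - 6*(-5*4 + 3))/(7*(-5*4 + 3)) = (1 - 6*(-20 + 3))/(7*(-20 + 3)) = (⅐)*(1 - 6*(-17))/(-17) = (⅐)*(-1/17)*(1 + 102) = (⅐)*(-1/17)*103 = -103/119 ≈ -0.86555)
j = -4214/81 (j = 4 + (((-29 - 1*54)/81)*1 - 55) = 4 + (((-29 - 54)*(1/81))*1 - 55) = 4 + (-83*1/81*1 - 55) = 4 + (-83/81*1 - 55) = 4 + (-83/81 - 55) = 4 - 4538/81 = -4214/81 ≈ -52.025)
t(34 - P) + j = (34 - 1*(-103/119))² - 4214/81 = (34 + 103/119)² - 4214/81 = (4149/119)² - 4214/81 = 17214201/14161 - 4214/81 = 1334675827/1147041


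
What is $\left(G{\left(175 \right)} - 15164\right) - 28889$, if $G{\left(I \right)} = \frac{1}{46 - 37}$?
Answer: $- \frac{396476}{9} \approx -44053.0$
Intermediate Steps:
$G{\left(I \right)} = \frac{1}{9}$
$\left(G{\left(175 \right)} - 15164\right) - 28889 = \left(\frac{1}{9} - 15164\right) - 28889 = - \frac{136475}{9} - 28889 = - \frac{396476}{9}$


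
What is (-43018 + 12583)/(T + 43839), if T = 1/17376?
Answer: -105767712/152349293 ≈ -0.69424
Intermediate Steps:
T = 1/17376 ≈ 5.7551e-5
(-43018 + 12583)/(T + 43839) = (-43018 + 12583)/(1/17376 + 43839) = -30435/761746465/17376 = -30435*17376/761746465 = -105767712/152349293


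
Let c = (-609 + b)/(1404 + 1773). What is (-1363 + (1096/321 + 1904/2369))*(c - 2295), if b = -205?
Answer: 7534739656914991/2415946473 ≈ 3.1188e+6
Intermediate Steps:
c = -814/3177 (c = (-609 - 205)/(1404 + 1773) = -814/3177 ≈ -0.25622)
(-1363 + (1096/321 + 1904/2369))*(c - 2295) = (-1363 + (1096/321 + 1904/2369))*(-814/3177 - 2295) = (-1363 + (1096*(1/321) + 1904*(1/2369)))*(-7292029/3177) = (-1363 + (1096/321 + 1904/2369))*(-7292029/3177) = (-1363 + 3207608/760449)*(-7292029/3177) = -1033284379/760449*(-7292029/3177) = 7534739656914991/2415946473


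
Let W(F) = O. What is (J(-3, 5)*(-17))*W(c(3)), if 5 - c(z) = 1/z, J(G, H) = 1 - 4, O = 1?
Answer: 51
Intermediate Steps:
J(G, H) = -3
c(z) = 5 - 1/z
W(F) = 1
(J(-3, 5)*(-17))*W(c(3)) = -3*(-17)*1 = 51*1 = 51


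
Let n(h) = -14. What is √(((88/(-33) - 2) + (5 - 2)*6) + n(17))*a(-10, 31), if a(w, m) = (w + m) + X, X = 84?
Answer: 35*I*√6 ≈ 85.732*I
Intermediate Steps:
a(w, m) = 84 + m + w (a(w, m) = (w + m) + 84 = (m + w) + 84 = 84 + m + w)
√(((88/(-33) - 2) + (5 - 2)*6) + n(17))*a(-10, 31) = √(((88/(-33) - 2) + (5 - 2)*6) - 14)*(84 + 31 - 10) = √(((88*(-1/33) - 2) + 3*6) - 14)*105 = √(((-8/3 - 2) + 18) - 14)*105 = √((-14/3 + 18) - 14)*105 = √(40/3 - 14)*105 = √(-⅔)*105 = (I*√6/3)*105 = 35*I*√6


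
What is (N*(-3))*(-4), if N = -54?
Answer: -648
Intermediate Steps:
(N*(-3))*(-4) = -54*(-3)*(-4) = 162*(-4) = -648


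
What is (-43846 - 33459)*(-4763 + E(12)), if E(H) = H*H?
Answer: 357071795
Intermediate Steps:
E(H) = H²
(-43846 - 33459)*(-4763 + E(12)) = (-43846 - 33459)*(-4763 + 12²) = -77305*(-4763 + 144) = -77305*(-4619) = 357071795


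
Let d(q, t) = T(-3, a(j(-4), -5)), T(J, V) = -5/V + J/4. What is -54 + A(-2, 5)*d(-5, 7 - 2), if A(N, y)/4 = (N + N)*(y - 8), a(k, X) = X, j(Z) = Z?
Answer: -42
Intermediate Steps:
A(N, y) = 8*N*(-8 + y) (A(N, y) = 4*((N + N)*(y - 8)) = 4*((2*N)*(-8 + y)) = 4*(2*N*(-8 + y)) = 8*N*(-8 + y))
T(J, V) = -5/V + J/4 (T(J, V) = -5/V + J*(1/4) = -5/V + J/4)
d(q, t) = 1/4 (d(q, t) = -5/(-5) + (1/4)*(-3) = -5*(-1/5) - 3/4 = 1 - 3/4 = 1/4)
-54 + A(-2, 5)*d(-5, 7 - 2) = -54 + (8*(-2)*(-8 + 5))*(1/4) = -54 + (8*(-2)*(-3))*(1/4) = -54 + 48*(1/4) = -54 + 12 = -42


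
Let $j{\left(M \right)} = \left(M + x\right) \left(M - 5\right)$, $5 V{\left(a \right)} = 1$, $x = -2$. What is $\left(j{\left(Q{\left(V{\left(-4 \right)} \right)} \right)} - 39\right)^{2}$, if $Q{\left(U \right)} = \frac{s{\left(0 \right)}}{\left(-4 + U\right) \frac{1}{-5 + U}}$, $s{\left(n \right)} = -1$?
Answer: $\frac{44903401}{130321} \approx 344.56$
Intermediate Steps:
$V{\left(a \right)} = \frac{1}{5}$ ($V{\left(a \right)} = \frac{1}{5} \cdot 1 = \frac{1}{5}$)
$Q{\left(U \right)} = - \frac{-5 + U}{-4 + U}$ ($Q{\left(U \right)} = - \frac{1}{\left(-4 + U\right) \frac{1}{-5 + U}} = - \frac{1}{\frac{1}{-5 + U} \left(-4 + U\right)} = - \frac{-5 + U}{-4 + U}$)
$j{\left(M \right)} = \left(-5 + M\right) \left(-2 + M\right)$ ($j{\left(M \right)} = \left(M - 2\right) \left(M - 5\right) = \left(-2 + M\right) \left(-5 + M\right) = \left(-5 + M\right) \left(-2 + M\right)$)
$\left(j{\left(Q{\left(V{\left(-4 \right)} \right)} \right)} - 39\right)^{2} = \left(\left(10 + \left(\frac{5 - \frac{1}{5}}{-4 + \frac{1}{5}}\right)^{2} - 7 \frac{5 - \frac{1}{5}}{-4 + \frac{1}{5}}\right) - 39\right)^{2} = \left(\left(10 + \left(\frac{5 - \frac{1}{5}}{- \frac{19}{5}}\right)^{2} - 7 \frac{5 - \frac{1}{5}}{- \frac{19}{5}}\right) - 39\right)^{2} = \left(\left(10 + \left(\left(- \frac{5}{19}\right) \frac{24}{5}\right)^{2} - 7 \left(\left(- \frac{5}{19}\right) \frac{24}{5}\right)\right) - 39\right)^{2} = \left(\left(10 + \left(- \frac{24}{19}\right)^{2} - - \frac{168}{19}\right) - 39\right)^{2} = \left(\left(10 + \frac{576}{361} + \frac{168}{19}\right) - 39\right)^{2} = \left(\frac{7378}{361} - 39\right)^{2} = \left(- \frac{6701}{361}\right)^{2} = \frac{44903401}{130321}$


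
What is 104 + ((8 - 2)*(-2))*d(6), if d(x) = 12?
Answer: -40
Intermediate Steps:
104 + ((8 - 2)*(-2))*d(6) = 104 + ((8 - 2)*(-2))*12 = 104 + (6*(-2))*12 = 104 - 12*12 = 104 - 144 = -40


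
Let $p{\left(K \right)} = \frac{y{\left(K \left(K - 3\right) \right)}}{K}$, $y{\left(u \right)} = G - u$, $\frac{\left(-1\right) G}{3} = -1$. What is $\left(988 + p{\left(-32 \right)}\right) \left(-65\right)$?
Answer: $- \frac{2127645}{32} \approx -66489.0$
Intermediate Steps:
$G = 3$ ($G = \left(-3\right) \left(-1\right) = 3$)
$y{\left(u \right)} = 3 - u$
$p{\left(K \right)} = \frac{3 - K \left(-3 + K\right)}{K}$ ($p{\left(K \right)} = \frac{3 - K \left(K - 3\right)}{K} = \frac{3 - K \left(-3 + K\right)}{K}$)
$\left(988 + p{\left(-32 \right)}\right) \left(-65\right) = \left(988 + \left(3 - -32 + \frac{3}{-32}\right)\right) \left(-65\right) = \left(988 + \left(3 + 32 + 3 \left(- \frac{1}{32}\right)\right)\right) \left(-65\right) = \left(988 + \left(3 + 32 - \frac{3}{32}\right)\right) \left(-65\right) = \left(988 + \frac{1117}{32}\right) \left(-65\right) = \frac{32733}{32} \left(-65\right) = - \frac{2127645}{32}$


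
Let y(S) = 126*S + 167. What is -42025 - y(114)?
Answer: -56556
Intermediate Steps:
y(S) = 167 + 126*S
-42025 - y(114) = -42025 - (167 + 126*114) = -42025 - (167 + 14364) = -42025 - 1*14531 = -42025 - 14531 = -56556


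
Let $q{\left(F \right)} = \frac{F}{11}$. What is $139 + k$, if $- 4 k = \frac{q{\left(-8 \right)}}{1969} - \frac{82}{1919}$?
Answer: $\frac{11555582333}{83127242} \approx 139.01$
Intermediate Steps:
$q{\left(F \right)} = \frac{F}{11}$ ($q{\left(F \right)} = F \frac{1}{11} = \frac{F}{11}$)
$k = \frac{895695}{83127242}$ ($k = - \frac{\frac{\frac{1}{11} \left(-8\right)}{1969} - \frac{82}{1919}}{4} = - \frac{\left(- \frac{8}{11}\right) \frac{1}{1969} - \frac{82}{1919}}{4} = - \frac{- \frac{8}{21659} - \frac{82}{1919}}{4} = \left(- \frac{1}{4}\right) \left(- \frac{1791390}{41563621}\right) = \frac{895695}{83127242} \approx 0.010775$)
$139 + k = 139 + \frac{895695}{83127242} = \frac{11555582333}{83127242}$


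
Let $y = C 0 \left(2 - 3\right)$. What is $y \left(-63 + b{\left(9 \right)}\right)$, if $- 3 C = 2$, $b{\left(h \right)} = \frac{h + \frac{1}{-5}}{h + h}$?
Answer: $0$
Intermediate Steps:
$b{\left(h \right)} = \frac{- \frac{1}{5} + h}{2 h}$ ($b{\left(h \right)} = \frac{h - \frac{1}{5}}{2 h} = \left(- \frac{1}{5} + h\right) \frac{1}{2 h} = \frac{- \frac{1}{5} + h}{2 h}$)
$C = - \frac{2}{3}$ ($C = \left(- \frac{1}{3}\right) 2 = - \frac{2}{3} \approx -0.66667$)
$y = 0$ ($y = \left(- \frac{2}{3}\right) 0 \left(2 - 3\right) = 0 \left(2 - 3\right) = 0 \left(-1\right) = 0$)
$y \left(-63 + b{\left(9 \right)}\right) = 0 \left(-63 + \frac{-1 + 5 \cdot 9}{10 \cdot 9}\right) = 0 \left(-63 + \frac{1}{10} \cdot \frac{1}{9} \left(-1 + 45\right)\right) = 0 \left(-63 + \frac{1}{10} \cdot \frac{1}{9} \cdot 44\right) = 0 \left(-63 + \frac{22}{45}\right) = 0 \left(- \frac{2813}{45}\right) = 0$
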